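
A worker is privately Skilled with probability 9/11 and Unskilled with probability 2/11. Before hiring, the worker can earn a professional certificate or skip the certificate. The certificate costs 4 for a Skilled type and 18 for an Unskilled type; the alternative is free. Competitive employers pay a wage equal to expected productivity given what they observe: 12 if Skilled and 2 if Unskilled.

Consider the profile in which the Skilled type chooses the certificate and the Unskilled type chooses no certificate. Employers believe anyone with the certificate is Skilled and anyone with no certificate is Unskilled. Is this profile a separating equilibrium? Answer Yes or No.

Yes

Under these beliefs, the certificate earns wage 12 and no certificate earns wage 2.
Skilled: the certificate nets 12 − 4 = 8; no certificate nets 2. Skilled prefers the certificate.
Unskilled: the certificate nets 12 − 18 = -6; no certificate nets 2. Unskilled prefers no certificate.
Neither type deviates, so the separating profile is an equilibrium.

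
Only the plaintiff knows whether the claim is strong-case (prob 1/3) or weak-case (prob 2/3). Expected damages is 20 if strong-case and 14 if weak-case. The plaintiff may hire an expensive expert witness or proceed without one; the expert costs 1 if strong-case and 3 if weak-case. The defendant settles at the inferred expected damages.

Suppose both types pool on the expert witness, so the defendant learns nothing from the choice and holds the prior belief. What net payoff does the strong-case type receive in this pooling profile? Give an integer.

15

Pooled settlement = 1/3·20 + 2/3·14 = 16.
strong-case pays cost 1 for the expert witness, so net payoff = 16 − 1 = 15.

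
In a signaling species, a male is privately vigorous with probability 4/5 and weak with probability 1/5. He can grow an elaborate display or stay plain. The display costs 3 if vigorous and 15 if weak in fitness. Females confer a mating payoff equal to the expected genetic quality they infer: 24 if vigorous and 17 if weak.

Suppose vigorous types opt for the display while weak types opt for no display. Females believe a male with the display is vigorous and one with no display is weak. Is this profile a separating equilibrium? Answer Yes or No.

Yes

Under these beliefs, the display earns mating payoff 24 and no display earns mating payoff 17.
vigorous: the display nets 24 − 3 = 21; no display nets 17. vigorous prefers the display.
weak: the display nets 24 − 15 = 9; no display nets 17. weak prefers no display.
Neither type deviates, so the separating profile is an equilibrium.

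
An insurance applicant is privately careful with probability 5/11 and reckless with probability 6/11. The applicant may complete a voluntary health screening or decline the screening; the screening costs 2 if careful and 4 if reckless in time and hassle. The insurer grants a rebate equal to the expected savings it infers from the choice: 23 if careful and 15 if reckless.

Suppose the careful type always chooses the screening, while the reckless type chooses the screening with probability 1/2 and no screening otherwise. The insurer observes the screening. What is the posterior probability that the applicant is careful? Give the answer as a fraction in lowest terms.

P(the screening) = (5/11)·1 + (6/11)·(1/2) = 8/11.
By Bayes' rule, P(careful | the screening) = (5/11) / (8/11) = 5/8.

5/8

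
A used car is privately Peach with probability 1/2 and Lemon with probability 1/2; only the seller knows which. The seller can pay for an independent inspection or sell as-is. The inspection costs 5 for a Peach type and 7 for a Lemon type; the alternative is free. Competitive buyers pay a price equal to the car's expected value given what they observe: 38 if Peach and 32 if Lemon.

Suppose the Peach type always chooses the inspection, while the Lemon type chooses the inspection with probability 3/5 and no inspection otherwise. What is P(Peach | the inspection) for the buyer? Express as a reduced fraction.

5/8

P(the inspection) = (1/2)·1 + (1/2)·(3/5) = 4/5.
By Bayes' rule, P(Peach | the inspection) = (1/2) / (4/5) = 5/8.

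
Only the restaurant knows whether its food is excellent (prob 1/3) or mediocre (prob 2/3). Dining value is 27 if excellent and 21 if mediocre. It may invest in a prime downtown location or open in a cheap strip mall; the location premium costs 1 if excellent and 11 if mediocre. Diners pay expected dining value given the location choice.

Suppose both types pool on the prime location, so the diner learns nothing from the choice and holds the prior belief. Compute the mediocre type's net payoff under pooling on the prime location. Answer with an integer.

12

Pooled price premium = 1/3·27 + 2/3·21 = 23.
mediocre pays cost 11 for the prime location, so net payoff = 23 − 11 = 12.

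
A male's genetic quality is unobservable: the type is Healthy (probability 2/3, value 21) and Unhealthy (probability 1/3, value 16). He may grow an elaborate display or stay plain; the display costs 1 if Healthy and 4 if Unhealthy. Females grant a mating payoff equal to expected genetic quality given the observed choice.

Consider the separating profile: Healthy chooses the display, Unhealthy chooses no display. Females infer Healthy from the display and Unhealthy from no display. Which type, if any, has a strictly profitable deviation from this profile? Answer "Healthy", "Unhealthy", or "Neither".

The display pays 21; no display pays 16.
Healthy: assigned the display, nets 21 − 1 = 20; deviating to no display nets 16.
Unhealthy: assigned no display, nets 16; deviating to the display nets 21 − 4 = 17.
The Unhealthy type gains 1 by deviating.

Unhealthy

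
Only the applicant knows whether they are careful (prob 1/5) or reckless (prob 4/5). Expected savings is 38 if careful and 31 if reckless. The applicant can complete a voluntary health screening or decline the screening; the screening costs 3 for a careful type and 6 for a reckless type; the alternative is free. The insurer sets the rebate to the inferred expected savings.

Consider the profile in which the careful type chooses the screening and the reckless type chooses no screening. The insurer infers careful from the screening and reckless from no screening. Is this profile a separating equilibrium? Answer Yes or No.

No

Under these beliefs, the screening earns rebate 38 and no screening earns rebate 31.
careful: the screening nets 38 − 3 = 35; no screening nets 31. careful prefers the screening.
reckless: the screening nets 38 − 6 = 32; no screening nets 31. reckless would deviate to the screening.
reckless has a profitable deviation, so the profile is not an equilibrium.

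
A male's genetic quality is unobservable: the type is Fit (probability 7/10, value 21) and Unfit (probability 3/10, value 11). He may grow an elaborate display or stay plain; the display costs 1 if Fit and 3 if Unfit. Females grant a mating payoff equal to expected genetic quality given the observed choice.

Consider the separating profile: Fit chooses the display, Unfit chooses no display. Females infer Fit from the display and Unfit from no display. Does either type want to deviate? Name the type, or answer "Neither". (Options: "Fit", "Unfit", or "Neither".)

The display pays 21; no display pays 11.
Fit: assigned the display, nets 21 − 1 = 20; deviating to no display nets 11.
Unfit: assigned no display, nets 11; deviating to the display nets 21 − 3 = 18.
The Unfit type gains 7 by deviating.

Unfit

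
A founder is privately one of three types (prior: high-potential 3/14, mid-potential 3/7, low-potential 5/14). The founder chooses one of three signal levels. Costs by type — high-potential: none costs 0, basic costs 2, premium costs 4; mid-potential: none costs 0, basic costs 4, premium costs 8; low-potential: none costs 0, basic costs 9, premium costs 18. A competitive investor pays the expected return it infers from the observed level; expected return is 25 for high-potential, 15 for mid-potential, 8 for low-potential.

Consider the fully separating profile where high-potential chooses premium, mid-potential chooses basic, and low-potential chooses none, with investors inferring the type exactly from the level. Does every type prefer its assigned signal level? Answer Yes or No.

No

Separating valuations: premium → 25, basic → 15, none → 8.
high-potential (assigned premium): none: 8 − 0 = 8; basic: 15 − 2 = 13; premium: 25 − 4 = 21. high-potential stays.
mid-potential (assigned basic): none: 8 − 0 = 8; basic: 15 − 4 = 11; premium: 25 − 8 = 17. mid-potential prefers premium.
low-potential (assigned none): none: 8 − 0 = 8; basic: 15 − 9 = 6; premium: 25 − 18 = 7. low-potential stays.
At least one type deviates; the separating profile fails.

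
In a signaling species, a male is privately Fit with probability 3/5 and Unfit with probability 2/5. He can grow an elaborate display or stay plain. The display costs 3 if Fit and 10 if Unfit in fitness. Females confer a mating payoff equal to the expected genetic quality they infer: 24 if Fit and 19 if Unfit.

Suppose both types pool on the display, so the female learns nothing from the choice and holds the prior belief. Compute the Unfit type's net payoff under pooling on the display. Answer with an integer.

Pooled mating payoff = 3/5·24 + 2/5·19 = 22.
Unfit pays cost 10 for the display, so net payoff = 22 − 10 = 12.

12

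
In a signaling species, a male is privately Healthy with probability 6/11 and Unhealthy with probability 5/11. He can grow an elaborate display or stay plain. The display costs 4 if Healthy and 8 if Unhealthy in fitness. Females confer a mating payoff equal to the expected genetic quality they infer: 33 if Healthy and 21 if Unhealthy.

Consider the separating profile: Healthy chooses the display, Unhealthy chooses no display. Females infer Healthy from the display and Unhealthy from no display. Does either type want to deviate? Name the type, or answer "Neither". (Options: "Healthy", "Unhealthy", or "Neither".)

The display pays 33; no display pays 21.
Healthy: assigned the display, nets 33 − 4 = 29; deviating to no display nets 21.
Unhealthy: assigned no display, nets 21; deviating to the display nets 33 − 8 = 25.
The Unhealthy type gains 4 by deviating.

Unhealthy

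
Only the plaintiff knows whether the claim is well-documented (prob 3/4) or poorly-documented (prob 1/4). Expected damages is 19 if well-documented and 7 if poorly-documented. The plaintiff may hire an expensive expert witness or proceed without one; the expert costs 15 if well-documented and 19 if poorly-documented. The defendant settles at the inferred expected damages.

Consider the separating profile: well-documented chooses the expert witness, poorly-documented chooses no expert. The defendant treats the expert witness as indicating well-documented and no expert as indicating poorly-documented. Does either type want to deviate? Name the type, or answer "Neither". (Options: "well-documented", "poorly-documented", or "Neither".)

well-documented

The expert witness pays 19; no expert pays 7.
well-documented: assigned the expert witness, nets 19 − 15 = 4; deviating to no expert nets 7.
poorly-documented: assigned no expert, nets 7; deviating to the expert witness nets 19 − 19 = 0.
The well-documented type gains 3 by deviating.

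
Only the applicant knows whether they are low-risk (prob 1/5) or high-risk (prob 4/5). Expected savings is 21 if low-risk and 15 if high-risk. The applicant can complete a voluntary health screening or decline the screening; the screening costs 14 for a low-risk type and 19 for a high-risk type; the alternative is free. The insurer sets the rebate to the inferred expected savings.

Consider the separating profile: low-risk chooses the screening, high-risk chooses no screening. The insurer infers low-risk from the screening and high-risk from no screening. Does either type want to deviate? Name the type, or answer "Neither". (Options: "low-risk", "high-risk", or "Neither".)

low-risk

The screening pays 21; no screening pays 15.
low-risk: assigned the screening, nets 21 − 14 = 7; deviating to no screening nets 15.
high-risk: assigned no screening, nets 15; deviating to the screening nets 21 − 19 = 2.
The low-risk type gains 8 by deviating.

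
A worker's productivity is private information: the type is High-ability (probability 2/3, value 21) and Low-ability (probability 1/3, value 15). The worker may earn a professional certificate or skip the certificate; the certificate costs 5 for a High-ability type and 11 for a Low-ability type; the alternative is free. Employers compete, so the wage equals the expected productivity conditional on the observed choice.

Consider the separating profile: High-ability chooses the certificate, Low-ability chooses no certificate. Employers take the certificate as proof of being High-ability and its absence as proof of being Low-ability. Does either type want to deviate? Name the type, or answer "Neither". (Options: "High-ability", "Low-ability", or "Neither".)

The certificate pays 21; no certificate pays 15.
High-ability: assigned the certificate, nets 21 − 5 = 16; deviating to no certificate nets 15.
Low-ability: assigned no certificate, nets 15; deviating to the certificate nets 21 − 11 = 10.
Both types strictly prefer their assigned action; no profitable deviation.

Neither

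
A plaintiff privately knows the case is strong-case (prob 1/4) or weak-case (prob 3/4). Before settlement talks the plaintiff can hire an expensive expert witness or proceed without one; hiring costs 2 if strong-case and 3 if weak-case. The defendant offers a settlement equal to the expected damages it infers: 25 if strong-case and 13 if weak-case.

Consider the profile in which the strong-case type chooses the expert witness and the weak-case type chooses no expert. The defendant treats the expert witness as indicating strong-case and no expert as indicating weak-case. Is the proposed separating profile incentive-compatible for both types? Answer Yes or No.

No

Under these beliefs, the expert witness earns settlement 25 and no expert earns settlement 13.
strong-case: the expert witness nets 25 − 2 = 23; no expert nets 13. strong-case prefers the expert witness.
weak-case: the expert witness nets 25 − 3 = 22; no expert nets 13. weak-case would deviate to the expert witness.
weak-case has a profitable deviation, so the profile is not an equilibrium.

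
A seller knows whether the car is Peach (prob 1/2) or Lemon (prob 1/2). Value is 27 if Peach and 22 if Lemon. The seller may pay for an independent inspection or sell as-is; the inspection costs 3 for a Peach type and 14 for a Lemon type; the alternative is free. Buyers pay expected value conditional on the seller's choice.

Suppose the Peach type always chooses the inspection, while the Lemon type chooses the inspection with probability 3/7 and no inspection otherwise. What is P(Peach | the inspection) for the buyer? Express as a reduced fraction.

P(the inspection) = (1/2)·1 + (1/2)·(3/7) = 5/7.
By Bayes' rule, P(Peach | the inspection) = (1/2) / (5/7) = 7/10.

7/10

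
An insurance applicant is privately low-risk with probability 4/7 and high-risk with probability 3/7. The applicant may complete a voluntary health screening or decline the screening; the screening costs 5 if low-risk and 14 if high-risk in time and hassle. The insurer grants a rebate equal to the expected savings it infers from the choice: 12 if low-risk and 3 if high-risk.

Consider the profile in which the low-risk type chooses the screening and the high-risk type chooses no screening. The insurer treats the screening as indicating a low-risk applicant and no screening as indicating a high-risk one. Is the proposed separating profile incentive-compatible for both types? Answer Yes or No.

Yes

Under these beliefs, the screening earns rebate 12 and no screening earns rebate 3.
low-risk: the screening nets 12 − 5 = 7; no screening nets 3. low-risk prefers the screening.
high-risk: the screening nets 12 − 14 = -2; no screening nets 3. high-risk prefers no screening.
Neither type deviates, so the separating profile is an equilibrium.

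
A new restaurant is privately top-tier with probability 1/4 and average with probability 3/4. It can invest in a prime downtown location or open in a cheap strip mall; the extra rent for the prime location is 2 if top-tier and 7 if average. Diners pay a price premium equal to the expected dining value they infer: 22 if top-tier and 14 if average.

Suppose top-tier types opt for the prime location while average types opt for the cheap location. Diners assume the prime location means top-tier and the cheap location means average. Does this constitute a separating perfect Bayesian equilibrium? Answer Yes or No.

No

Under these beliefs, the prime location earns price premium 22 and the cheap location earns price premium 14.
top-tier: the prime location nets 22 − 2 = 20; the cheap location nets 14. top-tier prefers the prime location.
average: the prime location nets 22 − 7 = 15; the cheap location nets 14. average would deviate to the prime location.
average has a profitable deviation, so the profile is not an equilibrium.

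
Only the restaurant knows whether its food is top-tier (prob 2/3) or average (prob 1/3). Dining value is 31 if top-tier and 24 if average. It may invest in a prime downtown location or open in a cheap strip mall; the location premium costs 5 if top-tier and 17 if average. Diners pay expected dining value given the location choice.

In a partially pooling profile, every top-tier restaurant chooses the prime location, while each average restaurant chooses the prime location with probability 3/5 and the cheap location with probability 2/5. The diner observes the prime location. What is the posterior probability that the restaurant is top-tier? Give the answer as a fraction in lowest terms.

P(the prime location) = (2/3)·1 + (1/3)·(3/5) = 13/15.
By Bayes' rule, P(top-tier | the prime location) = (2/3) / (13/15) = 10/13.

10/13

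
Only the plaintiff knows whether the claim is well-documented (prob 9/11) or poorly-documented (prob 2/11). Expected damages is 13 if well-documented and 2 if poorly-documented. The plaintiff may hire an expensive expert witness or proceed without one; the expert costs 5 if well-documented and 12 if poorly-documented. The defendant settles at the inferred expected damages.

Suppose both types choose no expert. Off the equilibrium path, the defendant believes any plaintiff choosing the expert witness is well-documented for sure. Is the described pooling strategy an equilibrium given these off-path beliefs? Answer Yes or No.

Yes

On path, the defendant holds the prior and pays 9/11·13 + 2/11·2 = 11. Off path (the expert witness), believing well-documented, it pays 13.
well-documented: no expert nets 11; the expert witness nets 13 − 5 = 8. well-documented stays.
poorly-documented: no expert nets 11; the expert witness nets 13 − 12 = 1. poorly-documented stays.
No type deviates, so pooling is sustained.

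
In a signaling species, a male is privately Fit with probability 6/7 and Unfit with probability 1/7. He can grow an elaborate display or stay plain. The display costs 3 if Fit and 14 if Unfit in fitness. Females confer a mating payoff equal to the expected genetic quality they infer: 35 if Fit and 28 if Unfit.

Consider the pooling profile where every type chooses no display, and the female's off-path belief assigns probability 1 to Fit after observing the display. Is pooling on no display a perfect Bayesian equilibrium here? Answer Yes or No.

On path, the female holds the prior and pays 6/7·35 + 1/7·28 = 34. Off path (the display), believing Fit, it pays 35.
Fit: no display nets 34; the display nets 35 − 3 = 32. Fit stays.
Unfit: no display nets 34; the display nets 35 − 14 = 21. Unfit stays.
No type deviates, so pooling is sustained.

Yes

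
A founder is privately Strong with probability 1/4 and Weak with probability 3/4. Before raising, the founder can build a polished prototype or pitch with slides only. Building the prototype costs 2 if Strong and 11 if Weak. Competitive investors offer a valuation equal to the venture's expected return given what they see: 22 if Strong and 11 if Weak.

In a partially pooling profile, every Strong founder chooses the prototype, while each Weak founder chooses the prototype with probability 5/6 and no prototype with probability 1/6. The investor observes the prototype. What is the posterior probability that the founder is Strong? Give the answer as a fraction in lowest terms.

2/7

P(the prototype) = (1/4)·1 + (3/4)·(5/6) = 7/8.
By Bayes' rule, P(Strong | the prototype) = (1/4) / (7/8) = 2/7.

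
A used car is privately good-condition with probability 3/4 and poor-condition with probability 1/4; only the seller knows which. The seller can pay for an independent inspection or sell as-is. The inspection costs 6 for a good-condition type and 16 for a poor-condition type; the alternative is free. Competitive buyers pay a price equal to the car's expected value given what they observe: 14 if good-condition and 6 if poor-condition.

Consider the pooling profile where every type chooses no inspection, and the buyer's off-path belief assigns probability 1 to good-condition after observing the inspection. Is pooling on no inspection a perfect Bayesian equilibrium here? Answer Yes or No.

On path, the buyer holds the prior and pays 3/4·14 + 1/4·6 = 12. Off path (the inspection), believing good-condition, it pays 14.
good-condition: no inspection nets 12; the inspection nets 14 − 6 = 8. good-condition stays.
poor-condition: no inspection nets 12; the inspection nets 14 − 16 = -2. poor-condition stays.
No type deviates, so pooling is sustained.

Yes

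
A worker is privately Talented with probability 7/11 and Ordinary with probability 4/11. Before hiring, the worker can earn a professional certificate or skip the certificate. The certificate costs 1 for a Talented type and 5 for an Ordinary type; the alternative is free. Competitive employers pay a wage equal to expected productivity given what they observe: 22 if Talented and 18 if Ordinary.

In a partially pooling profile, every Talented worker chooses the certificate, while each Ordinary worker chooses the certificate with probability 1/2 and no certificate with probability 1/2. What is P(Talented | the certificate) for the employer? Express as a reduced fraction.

7/9

P(the certificate) = (7/11)·1 + (4/11)·(1/2) = 9/11.
By Bayes' rule, P(Talented | the certificate) = (7/11) / (9/11) = 7/9.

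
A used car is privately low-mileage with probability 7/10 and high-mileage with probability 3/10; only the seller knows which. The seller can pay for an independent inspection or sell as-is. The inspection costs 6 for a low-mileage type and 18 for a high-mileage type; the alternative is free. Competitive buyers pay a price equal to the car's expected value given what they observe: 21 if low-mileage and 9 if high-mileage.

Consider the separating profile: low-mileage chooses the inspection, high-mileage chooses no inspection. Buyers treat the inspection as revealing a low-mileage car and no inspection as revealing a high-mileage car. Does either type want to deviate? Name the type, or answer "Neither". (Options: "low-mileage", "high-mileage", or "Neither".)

Neither

The inspection pays 21; no inspection pays 9.
low-mileage: assigned the inspection, nets 21 − 6 = 15; deviating to no inspection nets 9.
high-mileage: assigned no inspection, nets 9; deviating to the inspection nets 21 − 18 = 3.
Both types strictly prefer their assigned action; no profitable deviation.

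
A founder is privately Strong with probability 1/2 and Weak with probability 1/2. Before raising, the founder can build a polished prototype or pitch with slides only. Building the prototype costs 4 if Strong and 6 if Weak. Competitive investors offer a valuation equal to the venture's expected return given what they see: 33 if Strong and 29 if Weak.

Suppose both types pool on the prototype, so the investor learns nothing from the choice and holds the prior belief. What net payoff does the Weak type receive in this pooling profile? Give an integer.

25

Pooled valuation = 1/2·33 + 1/2·29 = 31.
Weak pays cost 6 for the prototype, so net payoff = 31 − 6 = 25.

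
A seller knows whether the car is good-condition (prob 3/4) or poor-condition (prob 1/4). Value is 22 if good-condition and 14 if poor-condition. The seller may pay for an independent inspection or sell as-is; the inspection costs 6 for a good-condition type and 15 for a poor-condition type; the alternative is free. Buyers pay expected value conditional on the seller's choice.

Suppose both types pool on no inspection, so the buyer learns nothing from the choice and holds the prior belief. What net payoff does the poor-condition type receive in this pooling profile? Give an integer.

20

Pooled price = 3/4·22 + 1/4·14 = 20.
poor-condition pays no cost for no inspection, so net payoff = 20.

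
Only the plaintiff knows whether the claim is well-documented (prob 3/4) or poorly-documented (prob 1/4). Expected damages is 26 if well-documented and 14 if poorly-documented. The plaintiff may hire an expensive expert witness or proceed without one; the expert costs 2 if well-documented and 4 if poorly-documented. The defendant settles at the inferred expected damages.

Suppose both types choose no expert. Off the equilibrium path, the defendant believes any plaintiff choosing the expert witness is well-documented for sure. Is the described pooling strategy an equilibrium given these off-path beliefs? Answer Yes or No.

On path, the defendant holds the prior and pays 3/4·26 + 1/4·14 = 23. Off path (the expert witness), believing well-documented, it pays 26.
well-documented: no expert nets 23; the expert witness nets 26 − 2 = 24. well-documented would deviate.
poorly-documented: no expert nets 23; the expert witness nets 26 − 4 = 22. poorly-documented stays.
A type deviates, so pooling fails.

No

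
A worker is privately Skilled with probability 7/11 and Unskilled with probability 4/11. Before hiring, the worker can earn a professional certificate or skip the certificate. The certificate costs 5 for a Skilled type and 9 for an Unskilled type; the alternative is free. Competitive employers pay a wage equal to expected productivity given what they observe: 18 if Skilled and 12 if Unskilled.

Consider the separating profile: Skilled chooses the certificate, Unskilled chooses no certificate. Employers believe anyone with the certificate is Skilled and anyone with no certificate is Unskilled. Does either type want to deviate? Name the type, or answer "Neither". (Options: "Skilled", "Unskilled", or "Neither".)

Neither

The certificate pays 18; no certificate pays 12.
Skilled: assigned the certificate, nets 18 − 5 = 13; deviating to no certificate nets 12.
Unskilled: assigned no certificate, nets 12; deviating to the certificate nets 18 − 9 = 9.
Both types strictly prefer their assigned action; no profitable deviation.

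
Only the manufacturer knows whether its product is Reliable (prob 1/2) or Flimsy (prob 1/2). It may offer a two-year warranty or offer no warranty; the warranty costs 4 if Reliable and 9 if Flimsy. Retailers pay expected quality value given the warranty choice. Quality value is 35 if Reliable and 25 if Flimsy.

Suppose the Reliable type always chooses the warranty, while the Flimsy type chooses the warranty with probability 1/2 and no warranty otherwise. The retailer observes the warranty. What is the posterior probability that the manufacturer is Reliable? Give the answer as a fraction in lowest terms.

2/3

P(the warranty) = (1/2)·1 + (1/2)·(1/2) = 3/4.
By Bayes' rule, P(Reliable | the warranty) = (1/2) / (3/4) = 2/3.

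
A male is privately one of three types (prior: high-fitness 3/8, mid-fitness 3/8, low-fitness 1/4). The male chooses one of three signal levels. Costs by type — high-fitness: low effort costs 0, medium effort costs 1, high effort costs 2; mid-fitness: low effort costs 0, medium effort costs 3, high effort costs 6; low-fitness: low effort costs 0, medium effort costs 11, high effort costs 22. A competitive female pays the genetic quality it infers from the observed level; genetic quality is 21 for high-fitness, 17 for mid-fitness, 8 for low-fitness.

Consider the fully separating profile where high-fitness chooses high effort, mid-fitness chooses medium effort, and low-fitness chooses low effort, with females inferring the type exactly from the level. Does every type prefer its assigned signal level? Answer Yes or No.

No

Separating mating payoffs: high effort → 21, medium effort → 17, low effort → 8.
high-fitness (assigned high effort): low effort: 8 − 0 = 8; medium effort: 17 − 1 = 16; high effort: 21 − 2 = 19. high-fitness stays.
mid-fitness (assigned medium effort): low effort: 8 − 0 = 8; medium effort: 17 − 3 = 14; high effort: 21 − 6 = 15. mid-fitness prefers high effort.
low-fitness (assigned low effort): low effort: 8 − 0 = 8; medium effort: 17 − 11 = 6; high effort: 21 − 22 = -1. low-fitness stays.
At least one type deviates; the separating profile fails.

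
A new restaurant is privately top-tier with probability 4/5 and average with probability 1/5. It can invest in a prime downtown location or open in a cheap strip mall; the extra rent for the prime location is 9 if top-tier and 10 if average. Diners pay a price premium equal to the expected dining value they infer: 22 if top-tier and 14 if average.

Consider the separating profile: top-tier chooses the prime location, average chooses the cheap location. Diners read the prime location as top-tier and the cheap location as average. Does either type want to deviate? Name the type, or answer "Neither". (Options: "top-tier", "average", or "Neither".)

top-tier

The prime location pays 22; the cheap location pays 14.
top-tier: assigned the prime location, nets 22 − 9 = 13; deviating to the cheap location nets 14.
average: assigned the cheap location, nets 14; deviating to the prime location nets 22 − 10 = 12.
The top-tier type gains 1 by deviating.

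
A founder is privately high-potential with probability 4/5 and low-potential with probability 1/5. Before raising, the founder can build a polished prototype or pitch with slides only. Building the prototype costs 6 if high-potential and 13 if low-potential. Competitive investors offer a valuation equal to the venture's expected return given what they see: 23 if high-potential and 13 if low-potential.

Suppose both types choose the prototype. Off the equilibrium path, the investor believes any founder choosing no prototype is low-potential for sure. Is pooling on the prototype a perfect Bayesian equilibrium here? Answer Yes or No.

No

On path, the investor holds the prior and pays 4/5·23 + 1/5·13 = 21. Off path (no prototype), believing low-potential, it pays 13.
high-potential: the prototype nets 21 − 6 = 15; no prototype nets 13. high-potential stays.
low-potential: the prototype nets 21 − 13 = 8; no prototype nets 13. low-potential would deviate.
A type deviates, so pooling fails.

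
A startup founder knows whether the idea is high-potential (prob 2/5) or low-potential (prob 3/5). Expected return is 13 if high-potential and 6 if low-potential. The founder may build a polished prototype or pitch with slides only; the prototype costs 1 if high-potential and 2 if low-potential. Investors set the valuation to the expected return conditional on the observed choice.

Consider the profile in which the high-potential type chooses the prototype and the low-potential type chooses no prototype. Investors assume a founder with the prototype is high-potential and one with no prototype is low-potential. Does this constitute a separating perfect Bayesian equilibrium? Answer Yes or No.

No

Under these beliefs, the prototype earns valuation 13 and no prototype earns valuation 6.
high-potential: the prototype nets 13 − 1 = 12; no prototype nets 6. high-potential prefers the prototype.
low-potential: the prototype nets 13 − 2 = 11; no prototype nets 6. low-potential would deviate to the prototype.
low-potential has a profitable deviation, so the profile is not an equilibrium.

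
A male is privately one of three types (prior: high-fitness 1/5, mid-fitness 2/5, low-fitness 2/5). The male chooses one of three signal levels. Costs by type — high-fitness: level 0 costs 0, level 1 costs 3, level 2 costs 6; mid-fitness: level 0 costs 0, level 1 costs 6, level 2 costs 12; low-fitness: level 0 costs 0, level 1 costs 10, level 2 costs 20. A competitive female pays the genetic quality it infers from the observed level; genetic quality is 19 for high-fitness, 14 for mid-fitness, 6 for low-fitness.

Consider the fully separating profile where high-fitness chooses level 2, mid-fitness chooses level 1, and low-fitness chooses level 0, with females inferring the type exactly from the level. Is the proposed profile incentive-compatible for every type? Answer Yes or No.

Separating mating payoffs: level 2 → 19, level 1 → 14, level 0 → 6.
high-fitness (assigned level 2): level 0: 6 − 0 = 6; level 1: 14 − 3 = 11; level 2: 19 − 6 = 13. high-fitness stays.
mid-fitness (assigned level 1): level 0: 6 − 0 = 6; level 1: 14 − 6 = 8; level 2: 19 − 12 = 7. mid-fitness stays.
low-fitness (assigned level 0): level 0: 6 − 0 = 6; level 1: 14 − 10 = 4; level 2: 19 − 20 = -1. low-fitness stays.
Every type prefers its assigned level; separation holds.

Yes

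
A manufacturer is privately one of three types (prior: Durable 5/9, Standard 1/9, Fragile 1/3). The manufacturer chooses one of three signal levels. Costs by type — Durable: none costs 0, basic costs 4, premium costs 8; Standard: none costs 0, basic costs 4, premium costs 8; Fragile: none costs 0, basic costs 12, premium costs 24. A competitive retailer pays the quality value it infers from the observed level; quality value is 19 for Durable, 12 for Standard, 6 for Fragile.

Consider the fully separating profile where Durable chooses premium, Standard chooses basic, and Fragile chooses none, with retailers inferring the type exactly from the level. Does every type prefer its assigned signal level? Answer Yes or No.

Separating prices: premium → 19, basic → 12, none → 6.
Durable (assigned premium): none: 6 − 0 = 6; basic: 12 − 4 = 8; premium: 19 − 8 = 11. Durable stays.
Standard (assigned basic): none: 6 − 0 = 6; basic: 12 − 4 = 8; premium: 19 − 8 = 11. Standard prefers premium.
Fragile (assigned none): none: 6 − 0 = 6; basic: 12 − 12 = 0; premium: 19 − 24 = -5. Fragile stays.
At least one type deviates; the separating profile fails.

No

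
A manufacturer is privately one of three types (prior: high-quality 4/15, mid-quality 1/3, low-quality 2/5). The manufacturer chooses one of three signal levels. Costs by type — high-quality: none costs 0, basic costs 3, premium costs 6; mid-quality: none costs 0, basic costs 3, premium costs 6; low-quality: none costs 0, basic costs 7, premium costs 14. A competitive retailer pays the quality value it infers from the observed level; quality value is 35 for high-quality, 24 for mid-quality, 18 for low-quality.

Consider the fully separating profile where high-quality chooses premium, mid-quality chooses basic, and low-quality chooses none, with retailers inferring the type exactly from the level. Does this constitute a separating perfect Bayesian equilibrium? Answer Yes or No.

No

Separating prices: premium → 35, basic → 24, none → 18.
high-quality (assigned premium): none: 18 − 0 = 18; basic: 24 − 3 = 21; premium: 35 − 6 = 29. high-quality stays.
mid-quality (assigned basic): none: 18 − 0 = 18; basic: 24 − 3 = 21; premium: 35 − 6 = 29. mid-quality prefers premium.
low-quality (assigned none): none: 18 − 0 = 18; basic: 24 − 7 = 17; premium: 35 − 14 = 21. low-quality prefers premium.
At least one type deviates; the separating profile fails.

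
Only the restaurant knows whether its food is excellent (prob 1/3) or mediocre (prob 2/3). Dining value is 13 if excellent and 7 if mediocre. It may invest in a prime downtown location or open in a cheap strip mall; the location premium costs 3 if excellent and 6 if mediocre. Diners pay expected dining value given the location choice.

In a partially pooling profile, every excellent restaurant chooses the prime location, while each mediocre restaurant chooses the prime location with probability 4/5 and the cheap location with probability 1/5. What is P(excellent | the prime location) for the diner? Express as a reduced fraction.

P(the prime location) = (1/3)·1 + (2/3)·(4/5) = 13/15.
By Bayes' rule, P(excellent | the prime location) = (1/3) / (13/15) = 5/13.

5/13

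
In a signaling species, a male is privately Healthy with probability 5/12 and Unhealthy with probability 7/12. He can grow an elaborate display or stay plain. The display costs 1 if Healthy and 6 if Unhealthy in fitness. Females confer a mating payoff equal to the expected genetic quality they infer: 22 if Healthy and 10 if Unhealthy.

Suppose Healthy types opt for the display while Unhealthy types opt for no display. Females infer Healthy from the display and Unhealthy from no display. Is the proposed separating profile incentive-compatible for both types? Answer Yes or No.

Under these beliefs, the display earns mating payoff 22 and no display earns mating payoff 10.
Healthy: the display nets 22 − 1 = 21; no display nets 10. Healthy prefers the display.
Unhealthy: the display nets 22 − 6 = 16; no display nets 10. Unhealthy would deviate to the display.
Unhealthy has a profitable deviation, so the profile is not an equilibrium.

No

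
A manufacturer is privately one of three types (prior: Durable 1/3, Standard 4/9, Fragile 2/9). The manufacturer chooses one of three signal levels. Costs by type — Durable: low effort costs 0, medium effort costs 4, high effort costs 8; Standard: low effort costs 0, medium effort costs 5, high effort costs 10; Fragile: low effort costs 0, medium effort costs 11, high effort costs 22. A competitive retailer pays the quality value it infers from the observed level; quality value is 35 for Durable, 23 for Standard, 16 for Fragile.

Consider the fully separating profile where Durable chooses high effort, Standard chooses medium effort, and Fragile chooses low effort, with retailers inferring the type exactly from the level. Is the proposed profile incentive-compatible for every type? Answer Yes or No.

Separating prices: high effort → 35, medium effort → 23, low effort → 16.
Durable (assigned high effort): low effort: 16 − 0 = 16; medium effort: 23 − 4 = 19; high effort: 35 − 8 = 27. Durable stays.
Standard (assigned medium effort): low effort: 16 − 0 = 16; medium effort: 23 − 5 = 18; high effort: 35 − 10 = 25. Standard prefers high effort.
Fragile (assigned low effort): low effort: 16 − 0 = 16; medium effort: 23 − 11 = 12; high effort: 35 − 22 = 13. Fragile stays.
At least one type deviates; the separating profile fails.

No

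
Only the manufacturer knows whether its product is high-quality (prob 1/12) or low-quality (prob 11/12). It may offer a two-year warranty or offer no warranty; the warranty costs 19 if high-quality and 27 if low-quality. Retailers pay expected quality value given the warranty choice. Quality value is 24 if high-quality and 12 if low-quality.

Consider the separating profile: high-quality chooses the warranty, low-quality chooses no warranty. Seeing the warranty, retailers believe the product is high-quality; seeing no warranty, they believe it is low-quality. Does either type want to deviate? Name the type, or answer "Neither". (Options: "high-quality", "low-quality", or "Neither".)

high-quality

The warranty pays 24; no warranty pays 12.
high-quality: assigned the warranty, nets 24 − 19 = 5; deviating to no warranty nets 12.
low-quality: assigned no warranty, nets 12; deviating to the warranty nets 24 − 27 = -3.
The high-quality type gains 7 by deviating.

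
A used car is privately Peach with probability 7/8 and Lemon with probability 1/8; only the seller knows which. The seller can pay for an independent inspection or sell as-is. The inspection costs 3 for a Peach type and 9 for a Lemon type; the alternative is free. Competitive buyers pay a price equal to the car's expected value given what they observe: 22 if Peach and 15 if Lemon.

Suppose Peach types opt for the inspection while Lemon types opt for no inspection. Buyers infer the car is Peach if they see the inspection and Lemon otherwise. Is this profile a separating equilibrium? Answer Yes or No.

Under these beliefs, the inspection earns price 22 and no inspection earns price 15.
Peach: the inspection nets 22 − 3 = 19; no inspection nets 15. Peach prefers the inspection.
Lemon: the inspection nets 22 − 9 = 13; no inspection nets 15. Lemon prefers no inspection.
Neither type deviates, so the separating profile is an equilibrium.

Yes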